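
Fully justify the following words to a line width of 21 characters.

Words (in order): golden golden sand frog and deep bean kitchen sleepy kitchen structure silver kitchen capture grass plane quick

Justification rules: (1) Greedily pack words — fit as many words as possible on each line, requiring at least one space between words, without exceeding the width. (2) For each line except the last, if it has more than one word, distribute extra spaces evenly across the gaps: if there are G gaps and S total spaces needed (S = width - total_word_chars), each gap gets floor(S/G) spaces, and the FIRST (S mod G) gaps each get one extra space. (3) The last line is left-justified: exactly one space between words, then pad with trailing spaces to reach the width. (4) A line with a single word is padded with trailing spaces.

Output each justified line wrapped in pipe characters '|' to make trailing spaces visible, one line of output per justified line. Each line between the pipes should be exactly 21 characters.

Line 1: ['golden', 'golden', 'sand'] (min_width=18, slack=3)
Line 2: ['frog', 'and', 'deep', 'bean'] (min_width=18, slack=3)
Line 3: ['kitchen', 'sleepy'] (min_width=14, slack=7)
Line 4: ['kitchen', 'structure'] (min_width=17, slack=4)
Line 5: ['silver', 'kitchen'] (min_width=14, slack=7)
Line 6: ['capture', 'grass', 'plane'] (min_width=19, slack=2)
Line 7: ['quick'] (min_width=5, slack=16)

Answer: |golden   golden  sand|
|frog  and  deep  bean|
|kitchen        sleepy|
|kitchen     structure|
|silver        kitchen|
|capture  grass  plane|
|quick                |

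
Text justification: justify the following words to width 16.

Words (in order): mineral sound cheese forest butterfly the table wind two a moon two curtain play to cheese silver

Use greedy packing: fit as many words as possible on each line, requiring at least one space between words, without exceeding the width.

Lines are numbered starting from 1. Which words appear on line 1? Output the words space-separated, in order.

Line 1: ['mineral', 'sound'] (min_width=13, slack=3)
Line 2: ['cheese', 'forest'] (min_width=13, slack=3)
Line 3: ['butterfly', 'the'] (min_width=13, slack=3)
Line 4: ['table', 'wind', 'two', 'a'] (min_width=16, slack=0)
Line 5: ['moon', 'two', 'curtain'] (min_width=16, slack=0)
Line 6: ['play', 'to', 'cheese'] (min_width=14, slack=2)
Line 7: ['silver'] (min_width=6, slack=10)

Answer: mineral sound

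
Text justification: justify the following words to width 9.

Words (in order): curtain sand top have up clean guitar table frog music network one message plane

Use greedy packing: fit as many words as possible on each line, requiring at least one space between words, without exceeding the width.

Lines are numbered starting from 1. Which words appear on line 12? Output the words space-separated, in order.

Line 1: ['curtain'] (min_width=7, slack=2)
Line 2: ['sand', 'top'] (min_width=8, slack=1)
Line 3: ['have', 'up'] (min_width=7, slack=2)
Line 4: ['clean'] (min_width=5, slack=4)
Line 5: ['guitar'] (min_width=6, slack=3)
Line 6: ['table'] (min_width=5, slack=4)
Line 7: ['frog'] (min_width=4, slack=5)
Line 8: ['music'] (min_width=5, slack=4)
Line 9: ['network'] (min_width=7, slack=2)
Line 10: ['one'] (min_width=3, slack=6)
Line 11: ['message'] (min_width=7, slack=2)
Line 12: ['plane'] (min_width=5, slack=4)

Answer: plane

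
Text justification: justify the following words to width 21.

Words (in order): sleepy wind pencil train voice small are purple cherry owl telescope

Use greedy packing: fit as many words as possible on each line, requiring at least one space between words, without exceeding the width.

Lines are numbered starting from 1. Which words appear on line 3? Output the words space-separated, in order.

Line 1: ['sleepy', 'wind', 'pencil'] (min_width=18, slack=3)
Line 2: ['train', 'voice', 'small', 'are'] (min_width=21, slack=0)
Line 3: ['purple', 'cherry', 'owl'] (min_width=17, slack=4)
Line 4: ['telescope'] (min_width=9, slack=12)

Answer: purple cherry owl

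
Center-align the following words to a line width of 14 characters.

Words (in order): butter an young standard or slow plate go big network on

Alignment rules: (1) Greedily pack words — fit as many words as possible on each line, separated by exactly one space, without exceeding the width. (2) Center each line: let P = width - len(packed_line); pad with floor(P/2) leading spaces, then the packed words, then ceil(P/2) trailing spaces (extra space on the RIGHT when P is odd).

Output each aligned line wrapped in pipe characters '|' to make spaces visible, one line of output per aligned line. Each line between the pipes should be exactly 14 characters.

Answer: |  butter an   |
|young standard|
|or slow plate |
|go big network|
|      on      |

Derivation:
Line 1: ['butter', 'an'] (min_width=9, slack=5)
Line 2: ['young', 'standard'] (min_width=14, slack=0)
Line 3: ['or', 'slow', 'plate'] (min_width=13, slack=1)
Line 4: ['go', 'big', 'network'] (min_width=14, slack=0)
Line 5: ['on'] (min_width=2, slack=12)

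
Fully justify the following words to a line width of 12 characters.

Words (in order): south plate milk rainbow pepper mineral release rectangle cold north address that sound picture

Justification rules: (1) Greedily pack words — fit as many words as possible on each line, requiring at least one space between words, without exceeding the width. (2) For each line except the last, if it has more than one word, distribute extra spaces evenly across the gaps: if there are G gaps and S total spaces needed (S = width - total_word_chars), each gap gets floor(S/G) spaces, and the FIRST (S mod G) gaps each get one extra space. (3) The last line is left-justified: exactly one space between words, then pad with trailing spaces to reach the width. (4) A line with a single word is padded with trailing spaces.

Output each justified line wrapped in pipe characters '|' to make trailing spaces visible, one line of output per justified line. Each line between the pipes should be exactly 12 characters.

Line 1: ['south', 'plate'] (min_width=11, slack=1)
Line 2: ['milk', 'rainbow'] (min_width=12, slack=0)
Line 3: ['pepper'] (min_width=6, slack=6)
Line 4: ['mineral'] (min_width=7, slack=5)
Line 5: ['release'] (min_width=7, slack=5)
Line 6: ['rectangle'] (min_width=9, slack=3)
Line 7: ['cold', 'north'] (min_width=10, slack=2)
Line 8: ['address', 'that'] (min_width=12, slack=0)
Line 9: ['sound'] (min_width=5, slack=7)
Line 10: ['picture'] (min_width=7, slack=5)

Answer: |south  plate|
|milk rainbow|
|pepper      |
|mineral     |
|release     |
|rectangle   |
|cold   north|
|address that|
|sound       |
|picture     |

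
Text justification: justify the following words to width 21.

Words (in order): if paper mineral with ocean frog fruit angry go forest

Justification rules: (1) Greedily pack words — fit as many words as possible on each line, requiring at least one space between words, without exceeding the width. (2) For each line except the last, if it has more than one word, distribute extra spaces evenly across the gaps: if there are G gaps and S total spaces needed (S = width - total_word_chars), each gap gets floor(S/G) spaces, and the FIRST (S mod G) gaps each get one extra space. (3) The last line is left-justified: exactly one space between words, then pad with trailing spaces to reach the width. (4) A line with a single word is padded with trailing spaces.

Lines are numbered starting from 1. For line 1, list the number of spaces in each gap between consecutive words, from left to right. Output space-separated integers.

Line 1: ['if', 'paper', 'mineral', 'with'] (min_width=21, slack=0)
Line 2: ['ocean', 'frog', 'fruit'] (min_width=16, slack=5)
Line 3: ['angry', 'go', 'forest'] (min_width=15, slack=6)

Answer: 1 1 1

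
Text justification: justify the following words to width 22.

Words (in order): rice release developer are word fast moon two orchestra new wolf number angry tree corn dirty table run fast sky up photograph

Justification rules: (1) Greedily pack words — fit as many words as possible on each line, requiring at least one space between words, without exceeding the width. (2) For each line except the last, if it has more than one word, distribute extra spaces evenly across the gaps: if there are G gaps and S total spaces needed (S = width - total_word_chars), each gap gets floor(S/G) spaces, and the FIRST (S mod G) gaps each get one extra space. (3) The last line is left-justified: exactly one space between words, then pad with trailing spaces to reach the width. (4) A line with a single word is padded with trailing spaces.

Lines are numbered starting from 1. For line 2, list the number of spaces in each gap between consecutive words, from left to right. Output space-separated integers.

Answer: 1 1 1 1

Derivation:
Line 1: ['rice', 'release', 'developer'] (min_width=22, slack=0)
Line 2: ['are', 'word', 'fast', 'moon', 'two'] (min_width=22, slack=0)
Line 3: ['orchestra', 'new', 'wolf'] (min_width=18, slack=4)
Line 4: ['number', 'angry', 'tree', 'corn'] (min_width=22, slack=0)
Line 5: ['dirty', 'table', 'run', 'fast'] (min_width=20, slack=2)
Line 6: ['sky', 'up', 'photograph'] (min_width=17, slack=5)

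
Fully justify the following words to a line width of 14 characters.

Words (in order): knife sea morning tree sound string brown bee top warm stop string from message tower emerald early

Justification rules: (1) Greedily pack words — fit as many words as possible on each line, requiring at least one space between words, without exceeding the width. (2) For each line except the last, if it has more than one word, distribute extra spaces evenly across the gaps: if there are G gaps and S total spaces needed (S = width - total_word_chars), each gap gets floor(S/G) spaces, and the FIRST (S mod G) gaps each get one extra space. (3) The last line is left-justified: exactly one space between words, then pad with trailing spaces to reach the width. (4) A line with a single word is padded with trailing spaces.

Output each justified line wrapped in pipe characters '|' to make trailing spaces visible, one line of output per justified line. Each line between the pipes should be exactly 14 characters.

Answer: |knife      sea|
|morning   tree|
|sound   string|
|brown  bee top|
|warm      stop|
|string    from|
|message  tower|
|emerald early |

Derivation:
Line 1: ['knife', 'sea'] (min_width=9, slack=5)
Line 2: ['morning', 'tree'] (min_width=12, slack=2)
Line 3: ['sound', 'string'] (min_width=12, slack=2)
Line 4: ['brown', 'bee', 'top'] (min_width=13, slack=1)
Line 5: ['warm', 'stop'] (min_width=9, slack=5)
Line 6: ['string', 'from'] (min_width=11, slack=3)
Line 7: ['message', 'tower'] (min_width=13, slack=1)
Line 8: ['emerald', 'early'] (min_width=13, slack=1)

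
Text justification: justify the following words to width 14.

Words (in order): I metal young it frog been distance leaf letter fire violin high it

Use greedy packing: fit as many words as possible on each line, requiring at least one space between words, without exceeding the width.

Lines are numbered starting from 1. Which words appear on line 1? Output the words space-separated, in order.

Answer: I metal young

Derivation:
Line 1: ['I', 'metal', 'young'] (min_width=13, slack=1)
Line 2: ['it', 'frog', 'been'] (min_width=12, slack=2)
Line 3: ['distance', 'leaf'] (min_width=13, slack=1)
Line 4: ['letter', 'fire'] (min_width=11, slack=3)
Line 5: ['violin', 'high', 'it'] (min_width=14, slack=0)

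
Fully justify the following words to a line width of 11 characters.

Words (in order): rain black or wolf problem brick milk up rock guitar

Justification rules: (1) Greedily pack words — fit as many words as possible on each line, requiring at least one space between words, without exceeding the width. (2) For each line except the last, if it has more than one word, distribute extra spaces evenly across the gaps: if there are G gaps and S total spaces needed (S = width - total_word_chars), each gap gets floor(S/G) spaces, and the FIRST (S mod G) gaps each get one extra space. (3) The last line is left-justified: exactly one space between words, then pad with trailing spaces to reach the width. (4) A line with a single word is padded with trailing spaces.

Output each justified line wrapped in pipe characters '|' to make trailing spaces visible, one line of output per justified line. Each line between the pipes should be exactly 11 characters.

Answer: |rain  black|
|or     wolf|
|problem    |
|brick  milk|
|up     rock|
|guitar     |

Derivation:
Line 1: ['rain', 'black'] (min_width=10, slack=1)
Line 2: ['or', 'wolf'] (min_width=7, slack=4)
Line 3: ['problem'] (min_width=7, slack=4)
Line 4: ['brick', 'milk'] (min_width=10, slack=1)
Line 5: ['up', 'rock'] (min_width=7, slack=4)
Line 6: ['guitar'] (min_width=6, slack=5)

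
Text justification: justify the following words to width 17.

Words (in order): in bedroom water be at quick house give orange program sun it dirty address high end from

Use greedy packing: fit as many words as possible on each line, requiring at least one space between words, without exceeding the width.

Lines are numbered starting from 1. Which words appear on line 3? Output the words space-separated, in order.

Answer: give orange

Derivation:
Line 1: ['in', 'bedroom', 'water'] (min_width=16, slack=1)
Line 2: ['be', 'at', 'quick', 'house'] (min_width=17, slack=0)
Line 3: ['give', 'orange'] (min_width=11, slack=6)
Line 4: ['program', 'sun', 'it'] (min_width=14, slack=3)
Line 5: ['dirty', 'address'] (min_width=13, slack=4)
Line 6: ['high', 'end', 'from'] (min_width=13, slack=4)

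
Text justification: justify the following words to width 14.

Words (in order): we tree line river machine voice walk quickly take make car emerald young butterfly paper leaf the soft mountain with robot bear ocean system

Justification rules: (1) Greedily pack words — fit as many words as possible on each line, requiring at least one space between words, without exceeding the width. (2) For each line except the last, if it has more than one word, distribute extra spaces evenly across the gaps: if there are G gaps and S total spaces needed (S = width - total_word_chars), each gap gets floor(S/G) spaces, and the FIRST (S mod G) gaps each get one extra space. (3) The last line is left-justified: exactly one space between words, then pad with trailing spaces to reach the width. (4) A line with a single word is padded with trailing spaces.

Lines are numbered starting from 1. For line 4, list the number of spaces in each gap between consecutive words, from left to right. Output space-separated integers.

Answer: 3

Derivation:
Line 1: ['we', 'tree', 'line'] (min_width=12, slack=2)
Line 2: ['river', 'machine'] (min_width=13, slack=1)
Line 3: ['voice', 'walk'] (min_width=10, slack=4)
Line 4: ['quickly', 'take'] (min_width=12, slack=2)
Line 5: ['make', 'car'] (min_width=8, slack=6)
Line 6: ['emerald', 'young'] (min_width=13, slack=1)
Line 7: ['butterfly'] (min_width=9, slack=5)
Line 8: ['paper', 'leaf', 'the'] (min_width=14, slack=0)
Line 9: ['soft', 'mountain'] (min_width=13, slack=1)
Line 10: ['with', 'robot'] (min_width=10, slack=4)
Line 11: ['bear', 'ocean'] (min_width=10, slack=4)
Line 12: ['system'] (min_width=6, slack=8)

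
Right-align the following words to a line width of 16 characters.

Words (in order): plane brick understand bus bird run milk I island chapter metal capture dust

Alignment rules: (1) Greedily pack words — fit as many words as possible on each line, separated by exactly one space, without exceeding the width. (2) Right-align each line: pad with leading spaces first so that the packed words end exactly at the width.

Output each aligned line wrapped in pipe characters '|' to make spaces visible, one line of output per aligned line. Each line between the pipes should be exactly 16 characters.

Answer: |     plane brick|
|  understand bus|
| bird run milk I|
|  island chapter|
|   metal capture|
|            dust|

Derivation:
Line 1: ['plane', 'brick'] (min_width=11, slack=5)
Line 2: ['understand', 'bus'] (min_width=14, slack=2)
Line 3: ['bird', 'run', 'milk', 'I'] (min_width=15, slack=1)
Line 4: ['island', 'chapter'] (min_width=14, slack=2)
Line 5: ['metal', 'capture'] (min_width=13, slack=3)
Line 6: ['dust'] (min_width=4, slack=12)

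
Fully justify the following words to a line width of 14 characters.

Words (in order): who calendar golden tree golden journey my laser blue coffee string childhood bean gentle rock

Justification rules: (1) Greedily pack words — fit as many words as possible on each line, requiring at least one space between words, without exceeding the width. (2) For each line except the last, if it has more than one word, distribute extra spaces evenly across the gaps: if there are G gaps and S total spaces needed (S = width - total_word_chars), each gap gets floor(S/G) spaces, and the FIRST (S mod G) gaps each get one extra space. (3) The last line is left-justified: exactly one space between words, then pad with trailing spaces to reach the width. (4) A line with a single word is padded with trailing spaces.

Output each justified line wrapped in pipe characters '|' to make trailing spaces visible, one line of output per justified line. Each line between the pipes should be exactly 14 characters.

Line 1: ['who', 'calendar'] (min_width=12, slack=2)
Line 2: ['golden', 'tree'] (min_width=11, slack=3)
Line 3: ['golden', 'journey'] (min_width=14, slack=0)
Line 4: ['my', 'laser', 'blue'] (min_width=13, slack=1)
Line 5: ['coffee', 'string'] (min_width=13, slack=1)
Line 6: ['childhood', 'bean'] (min_width=14, slack=0)
Line 7: ['gentle', 'rock'] (min_width=11, slack=3)

Answer: |who   calendar|
|golden    tree|
|golden journey|
|my  laser blue|
|coffee  string|
|childhood bean|
|gentle rock   |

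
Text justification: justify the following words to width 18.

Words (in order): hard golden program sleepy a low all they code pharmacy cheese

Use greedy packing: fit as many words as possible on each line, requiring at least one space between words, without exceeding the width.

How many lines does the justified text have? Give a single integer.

Answer: 4

Derivation:
Line 1: ['hard', 'golden'] (min_width=11, slack=7)
Line 2: ['program', 'sleepy', 'a'] (min_width=16, slack=2)
Line 3: ['low', 'all', 'they', 'code'] (min_width=17, slack=1)
Line 4: ['pharmacy', 'cheese'] (min_width=15, slack=3)
Total lines: 4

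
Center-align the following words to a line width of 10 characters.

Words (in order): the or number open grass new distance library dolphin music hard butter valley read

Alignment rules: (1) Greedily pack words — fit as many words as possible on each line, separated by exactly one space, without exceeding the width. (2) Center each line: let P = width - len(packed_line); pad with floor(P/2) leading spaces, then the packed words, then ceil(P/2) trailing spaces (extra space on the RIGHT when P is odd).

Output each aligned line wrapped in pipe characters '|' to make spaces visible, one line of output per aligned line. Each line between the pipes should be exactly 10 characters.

Line 1: ['the', 'or'] (min_width=6, slack=4)
Line 2: ['number'] (min_width=6, slack=4)
Line 3: ['open', 'grass'] (min_width=10, slack=0)
Line 4: ['new'] (min_width=3, slack=7)
Line 5: ['distance'] (min_width=8, slack=2)
Line 6: ['library'] (min_width=7, slack=3)
Line 7: ['dolphin'] (min_width=7, slack=3)
Line 8: ['music', 'hard'] (min_width=10, slack=0)
Line 9: ['butter'] (min_width=6, slack=4)
Line 10: ['valley'] (min_width=6, slack=4)
Line 11: ['read'] (min_width=4, slack=6)

Answer: |  the or  |
|  number  |
|open grass|
|   new    |
| distance |
| library  |
| dolphin  |
|music hard|
|  butter  |
|  valley  |
|   read   |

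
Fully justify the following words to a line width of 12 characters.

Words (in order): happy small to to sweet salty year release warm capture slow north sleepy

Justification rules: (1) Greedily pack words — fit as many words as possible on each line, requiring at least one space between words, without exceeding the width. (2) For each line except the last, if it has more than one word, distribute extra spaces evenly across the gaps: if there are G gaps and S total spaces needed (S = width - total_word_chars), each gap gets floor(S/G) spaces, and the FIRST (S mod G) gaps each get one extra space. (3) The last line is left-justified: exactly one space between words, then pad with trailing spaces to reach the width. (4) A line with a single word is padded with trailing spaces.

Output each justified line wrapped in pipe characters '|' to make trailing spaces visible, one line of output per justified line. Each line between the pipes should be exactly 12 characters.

Line 1: ['happy', 'small'] (min_width=11, slack=1)
Line 2: ['to', 'to', 'sweet'] (min_width=11, slack=1)
Line 3: ['salty', 'year'] (min_width=10, slack=2)
Line 4: ['release', 'warm'] (min_width=12, slack=0)
Line 5: ['capture', 'slow'] (min_width=12, slack=0)
Line 6: ['north', 'sleepy'] (min_width=12, slack=0)

Answer: |happy  small|
|to  to sweet|
|salty   year|
|release warm|
|capture slow|
|north sleepy|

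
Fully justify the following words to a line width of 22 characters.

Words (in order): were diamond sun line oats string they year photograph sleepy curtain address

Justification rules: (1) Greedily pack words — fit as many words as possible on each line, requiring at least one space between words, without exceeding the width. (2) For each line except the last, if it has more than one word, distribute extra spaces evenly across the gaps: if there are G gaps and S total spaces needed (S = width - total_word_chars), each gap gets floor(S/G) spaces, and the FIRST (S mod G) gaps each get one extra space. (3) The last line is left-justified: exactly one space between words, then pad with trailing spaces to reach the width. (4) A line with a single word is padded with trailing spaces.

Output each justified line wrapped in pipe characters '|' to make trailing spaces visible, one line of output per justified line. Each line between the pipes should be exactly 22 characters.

Answer: |were  diamond sun line|
|oats  string they year|
|photograph      sleepy|
|curtain address       |

Derivation:
Line 1: ['were', 'diamond', 'sun', 'line'] (min_width=21, slack=1)
Line 2: ['oats', 'string', 'they', 'year'] (min_width=21, slack=1)
Line 3: ['photograph', 'sleepy'] (min_width=17, slack=5)
Line 4: ['curtain', 'address'] (min_width=15, slack=7)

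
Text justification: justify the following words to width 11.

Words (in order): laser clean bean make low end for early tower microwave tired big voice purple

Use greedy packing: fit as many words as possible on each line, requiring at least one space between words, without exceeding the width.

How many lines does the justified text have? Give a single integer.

Answer: 8

Derivation:
Line 1: ['laser', 'clean'] (min_width=11, slack=0)
Line 2: ['bean', 'make'] (min_width=9, slack=2)
Line 3: ['low', 'end', 'for'] (min_width=11, slack=0)
Line 4: ['early', 'tower'] (min_width=11, slack=0)
Line 5: ['microwave'] (min_width=9, slack=2)
Line 6: ['tired', 'big'] (min_width=9, slack=2)
Line 7: ['voice'] (min_width=5, slack=6)
Line 8: ['purple'] (min_width=6, slack=5)
Total lines: 8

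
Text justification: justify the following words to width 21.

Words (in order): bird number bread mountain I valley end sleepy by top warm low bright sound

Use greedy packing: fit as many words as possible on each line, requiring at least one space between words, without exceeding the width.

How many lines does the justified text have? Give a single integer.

Answer: 4

Derivation:
Line 1: ['bird', 'number', 'bread'] (min_width=17, slack=4)
Line 2: ['mountain', 'I', 'valley', 'end'] (min_width=21, slack=0)
Line 3: ['sleepy', 'by', 'top', 'warm'] (min_width=18, slack=3)
Line 4: ['low', 'bright', 'sound'] (min_width=16, slack=5)
Total lines: 4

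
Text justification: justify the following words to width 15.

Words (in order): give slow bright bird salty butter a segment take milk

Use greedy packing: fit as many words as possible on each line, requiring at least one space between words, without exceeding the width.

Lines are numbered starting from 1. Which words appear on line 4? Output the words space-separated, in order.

Answer: segment take

Derivation:
Line 1: ['give', 'slow'] (min_width=9, slack=6)
Line 2: ['bright', 'bird'] (min_width=11, slack=4)
Line 3: ['salty', 'butter', 'a'] (min_width=14, slack=1)
Line 4: ['segment', 'take'] (min_width=12, slack=3)
Line 5: ['milk'] (min_width=4, slack=11)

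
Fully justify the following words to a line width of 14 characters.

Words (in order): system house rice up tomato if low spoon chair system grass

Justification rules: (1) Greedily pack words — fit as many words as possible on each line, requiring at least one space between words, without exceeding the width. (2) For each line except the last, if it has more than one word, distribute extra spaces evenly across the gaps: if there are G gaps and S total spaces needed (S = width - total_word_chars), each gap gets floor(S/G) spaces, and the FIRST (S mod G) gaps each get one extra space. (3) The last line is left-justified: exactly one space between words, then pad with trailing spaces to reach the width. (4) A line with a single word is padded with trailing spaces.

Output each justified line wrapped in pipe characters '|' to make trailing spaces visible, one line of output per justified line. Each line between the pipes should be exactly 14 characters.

Answer: |system   house|
|rice up tomato|
|if  low  spoon|
|chair   system|
|grass         |

Derivation:
Line 1: ['system', 'house'] (min_width=12, slack=2)
Line 2: ['rice', 'up', 'tomato'] (min_width=14, slack=0)
Line 3: ['if', 'low', 'spoon'] (min_width=12, slack=2)
Line 4: ['chair', 'system'] (min_width=12, slack=2)
Line 5: ['grass'] (min_width=5, slack=9)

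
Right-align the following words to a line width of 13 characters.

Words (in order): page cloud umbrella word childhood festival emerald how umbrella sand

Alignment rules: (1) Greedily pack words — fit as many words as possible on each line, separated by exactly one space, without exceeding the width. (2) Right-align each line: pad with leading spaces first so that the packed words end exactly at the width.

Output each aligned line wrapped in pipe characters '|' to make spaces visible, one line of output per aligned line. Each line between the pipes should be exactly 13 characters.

Answer: |   page cloud|
|umbrella word|
|    childhood|
|     festival|
|  emerald how|
|umbrella sand|

Derivation:
Line 1: ['page', 'cloud'] (min_width=10, slack=3)
Line 2: ['umbrella', 'word'] (min_width=13, slack=0)
Line 3: ['childhood'] (min_width=9, slack=4)
Line 4: ['festival'] (min_width=8, slack=5)
Line 5: ['emerald', 'how'] (min_width=11, slack=2)
Line 6: ['umbrella', 'sand'] (min_width=13, slack=0)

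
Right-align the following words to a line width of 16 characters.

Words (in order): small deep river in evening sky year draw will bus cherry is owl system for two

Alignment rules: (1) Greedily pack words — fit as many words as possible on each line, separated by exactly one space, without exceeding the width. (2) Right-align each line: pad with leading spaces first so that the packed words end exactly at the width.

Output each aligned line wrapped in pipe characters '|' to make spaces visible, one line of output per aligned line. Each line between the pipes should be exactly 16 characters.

Line 1: ['small', 'deep', 'river'] (min_width=16, slack=0)
Line 2: ['in', 'evening', 'sky'] (min_width=14, slack=2)
Line 3: ['year', 'draw', 'will'] (min_width=14, slack=2)
Line 4: ['bus', 'cherry', 'is'] (min_width=13, slack=3)
Line 5: ['owl', 'system', 'for'] (min_width=14, slack=2)
Line 6: ['two'] (min_width=3, slack=13)

Answer: |small deep river|
|  in evening sky|
|  year draw will|
|   bus cherry is|
|  owl system for|
|             two|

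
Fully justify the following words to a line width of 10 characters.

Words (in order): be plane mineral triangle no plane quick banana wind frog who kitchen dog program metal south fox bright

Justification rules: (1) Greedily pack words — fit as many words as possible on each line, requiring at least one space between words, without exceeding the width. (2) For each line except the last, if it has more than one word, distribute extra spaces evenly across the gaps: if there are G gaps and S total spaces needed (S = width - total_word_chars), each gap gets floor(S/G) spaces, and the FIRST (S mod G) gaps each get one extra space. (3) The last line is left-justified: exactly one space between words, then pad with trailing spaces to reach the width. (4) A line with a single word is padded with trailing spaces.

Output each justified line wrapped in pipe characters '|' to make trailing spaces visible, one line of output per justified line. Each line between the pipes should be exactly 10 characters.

Line 1: ['be', 'plane'] (min_width=8, slack=2)
Line 2: ['mineral'] (min_width=7, slack=3)
Line 3: ['triangle'] (min_width=8, slack=2)
Line 4: ['no', 'plane'] (min_width=8, slack=2)
Line 5: ['quick'] (min_width=5, slack=5)
Line 6: ['banana'] (min_width=6, slack=4)
Line 7: ['wind', 'frog'] (min_width=9, slack=1)
Line 8: ['who'] (min_width=3, slack=7)
Line 9: ['kitchen'] (min_width=7, slack=3)
Line 10: ['dog'] (min_width=3, slack=7)
Line 11: ['program'] (min_width=7, slack=3)
Line 12: ['metal'] (min_width=5, slack=5)
Line 13: ['south', 'fox'] (min_width=9, slack=1)
Line 14: ['bright'] (min_width=6, slack=4)

Answer: |be   plane|
|mineral   |
|triangle  |
|no   plane|
|quick     |
|banana    |
|wind  frog|
|who       |
|kitchen   |
|dog       |
|program   |
|metal     |
|south  fox|
|bright    |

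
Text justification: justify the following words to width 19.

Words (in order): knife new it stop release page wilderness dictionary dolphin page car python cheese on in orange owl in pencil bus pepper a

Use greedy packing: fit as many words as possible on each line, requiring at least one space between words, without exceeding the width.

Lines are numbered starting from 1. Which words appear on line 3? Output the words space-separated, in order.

Answer: wilderness

Derivation:
Line 1: ['knife', 'new', 'it', 'stop'] (min_width=17, slack=2)
Line 2: ['release', 'page'] (min_width=12, slack=7)
Line 3: ['wilderness'] (min_width=10, slack=9)
Line 4: ['dictionary', 'dolphin'] (min_width=18, slack=1)
Line 5: ['page', 'car', 'python'] (min_width=15, slack=4)
Line 6: ['cheese', 'on', 'in', 'orange'] (min_width=19, slack=0)
Line 7: ['owl', 'in', 'pencil', 'bus'] (min_width=17, slack=2)
Line 8: ['pepper', 'a'] (min_width=8, slack=11)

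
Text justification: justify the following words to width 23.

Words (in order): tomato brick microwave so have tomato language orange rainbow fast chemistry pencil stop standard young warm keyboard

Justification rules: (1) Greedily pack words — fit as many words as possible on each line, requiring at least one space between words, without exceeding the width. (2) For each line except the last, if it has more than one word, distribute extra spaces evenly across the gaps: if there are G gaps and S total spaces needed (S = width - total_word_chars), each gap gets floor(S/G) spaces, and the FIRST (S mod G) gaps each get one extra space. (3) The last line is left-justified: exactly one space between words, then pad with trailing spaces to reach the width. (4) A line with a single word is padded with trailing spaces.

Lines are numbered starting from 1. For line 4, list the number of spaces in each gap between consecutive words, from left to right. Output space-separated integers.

Answer: 2 2

Derivation:
Line 1: ['tomato', 'brick', 'microwave'] (min_width=22, slack=1)
Line 2: ['so', 'have', 'tomato', 'language'] (min_width=23, slack=0)
Line 3: ['orange', 'rainbow', 'fast'] (min_width=19, slack=4)
Line 4: ['chemistry', 'pencil', 'stop'] (min_width=21, slack=2)
Line 5: ['standard', 'young', 'warm'] (min_width=19, slack=4)
Line 6: ['keyboard'] (min_width=8, slack=15)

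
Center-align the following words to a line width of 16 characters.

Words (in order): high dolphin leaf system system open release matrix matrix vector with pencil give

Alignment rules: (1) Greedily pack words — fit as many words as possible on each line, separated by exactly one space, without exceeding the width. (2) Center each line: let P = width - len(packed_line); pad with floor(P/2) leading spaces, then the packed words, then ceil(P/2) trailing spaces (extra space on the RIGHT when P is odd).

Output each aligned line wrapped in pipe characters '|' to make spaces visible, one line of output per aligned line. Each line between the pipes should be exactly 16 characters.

Answer: |  high dolphin  |
|  leaf system   |
|  system open   |
| release matrix |
| matrix vector  |
|with pencil give|

Derivation:
Line 1: ['high', 'dolphin'] (min_width=12, slack=4)
Line 2: ['leaf', 'system'] (min_width=11, slack=5)
Line 3: ['system', 'open'] (min_width=11, slack=5)
Line 4: ['release', 'matrix'] (min_width=14, slack=2)
Line 5: ['matrix', 'vector'] (min_width=13, slack=3)
Line 6: ['with', 'pencil', 'give'] (min_width=16, slack=0)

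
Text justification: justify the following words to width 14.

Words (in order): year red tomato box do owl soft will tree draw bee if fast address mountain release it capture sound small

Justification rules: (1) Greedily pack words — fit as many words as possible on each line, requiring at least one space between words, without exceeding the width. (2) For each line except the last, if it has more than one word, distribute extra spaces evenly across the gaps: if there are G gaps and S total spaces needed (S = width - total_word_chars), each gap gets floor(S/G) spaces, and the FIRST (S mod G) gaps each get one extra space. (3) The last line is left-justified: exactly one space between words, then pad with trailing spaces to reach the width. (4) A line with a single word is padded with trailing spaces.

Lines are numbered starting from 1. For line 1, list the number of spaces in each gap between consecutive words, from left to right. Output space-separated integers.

Line 1: ['year', 'red'] (min_width=8, slack=6)
Line 2: ['tomato', 'box', 'do'] (min_width=13, slack=1)
Line 3: ['owl', 'soft', 'will'] (min_width=13, slack=1)
Line 4: ['tree', 'draw', 'bee'] (min_width=13, slack=1)
Line 5: ['if', 'fast'] (min_width=7, slack=7)
Line 6: ['address'] (min_width=7, slack=7)
Line 7: ['mountain'] (min_width=8, slack=6)
Line 8: ['release', 'it'] (min_width=10, slack=4)
Line 9: ['capture', 'sound'] (min_width=13, slack=1)
Line 10: ['small'] (min_width=5, slack=9)

Answer: 7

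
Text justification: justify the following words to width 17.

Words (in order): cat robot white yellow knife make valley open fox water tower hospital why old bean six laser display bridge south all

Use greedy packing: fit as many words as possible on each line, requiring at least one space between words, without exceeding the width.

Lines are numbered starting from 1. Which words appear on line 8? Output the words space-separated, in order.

Line 1: ['cat', 'robot', 'white'] (min_width=15, slack=2)
Line 2: ['yellow', 'knife', 'make'] (min_width=17, slack=0)
Line 3: ['valley', 'open', 'fox'] (min_width=15, slack=2)
Line 4: ['water', 'tower'] (min_width=11, slack=6)
Line 5: ['hospital', 'why', 'old'] (min_width=16, slack=1)
Line 6: ['bean', 'six', 'laser'] (min_width=14, slack=3)
Line 7: ['display', 'bridge'] (min_width=14, slack=3)
Line 8: ['south', 'all'] (min_width=9, slack=8)

Answer: south all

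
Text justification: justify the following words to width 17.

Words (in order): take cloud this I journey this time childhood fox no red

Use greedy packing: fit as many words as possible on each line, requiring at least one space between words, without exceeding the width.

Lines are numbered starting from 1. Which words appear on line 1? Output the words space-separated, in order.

Line 1: ['take', 'cloud', 'this', 'I'] (min_width=17, slack=0)
Line 2: ['journey', 'this', 'time'] (min_width=17, slack=0)
Line 3: ['childhood', 'fox', 'no'] (min_width=16, slack=1)
Line 4: ['red'] (min_width=3, slack=14)

Answer: take cloud this I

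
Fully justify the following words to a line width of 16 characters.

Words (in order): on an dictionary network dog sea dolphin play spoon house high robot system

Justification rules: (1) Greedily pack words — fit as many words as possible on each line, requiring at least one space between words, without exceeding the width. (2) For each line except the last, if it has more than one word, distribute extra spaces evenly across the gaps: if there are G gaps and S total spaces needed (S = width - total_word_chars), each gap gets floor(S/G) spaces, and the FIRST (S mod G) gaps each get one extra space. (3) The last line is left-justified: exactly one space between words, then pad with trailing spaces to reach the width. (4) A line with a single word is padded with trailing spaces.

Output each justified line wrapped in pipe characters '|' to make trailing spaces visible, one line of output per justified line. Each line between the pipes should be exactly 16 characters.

Line 1: ['on', 'an', 'dictionary'] (min_width=16, slack=0)
Line 2: ['network', 'dog', 'sea'] (min_width=15, slack=1)
Line 3: ['dolphin', 'play'] (min_width=12, slack=4)
Line 4: ['spoon', 'house', 'high'] (min_width=16, slack=0)
Line 5: ['robot', 'system'] (min_width=12, slack=4)

Answer: |on an dictionary|
|network  dog sea|
|dolphin     play|
|spoon house high|
|robot system    |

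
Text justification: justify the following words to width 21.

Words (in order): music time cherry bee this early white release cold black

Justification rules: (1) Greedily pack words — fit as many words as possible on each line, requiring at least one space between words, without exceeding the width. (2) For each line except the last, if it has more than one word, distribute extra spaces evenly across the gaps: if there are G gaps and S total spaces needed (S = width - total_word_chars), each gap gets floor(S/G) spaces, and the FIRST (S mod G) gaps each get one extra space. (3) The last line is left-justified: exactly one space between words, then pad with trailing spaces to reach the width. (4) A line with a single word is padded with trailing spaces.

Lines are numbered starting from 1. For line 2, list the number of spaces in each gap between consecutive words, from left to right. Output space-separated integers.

Answer: 4 3

Derivation:
Line 1: ['music', 'time', 'cherry', 'bee'] (min_width=21, slack=0)
Line 2: ['this', 'early', 'white'] (min_width=16, slack=5)
Line 3: ['release', 'cold', 'black'] (min_width=18, slack=3)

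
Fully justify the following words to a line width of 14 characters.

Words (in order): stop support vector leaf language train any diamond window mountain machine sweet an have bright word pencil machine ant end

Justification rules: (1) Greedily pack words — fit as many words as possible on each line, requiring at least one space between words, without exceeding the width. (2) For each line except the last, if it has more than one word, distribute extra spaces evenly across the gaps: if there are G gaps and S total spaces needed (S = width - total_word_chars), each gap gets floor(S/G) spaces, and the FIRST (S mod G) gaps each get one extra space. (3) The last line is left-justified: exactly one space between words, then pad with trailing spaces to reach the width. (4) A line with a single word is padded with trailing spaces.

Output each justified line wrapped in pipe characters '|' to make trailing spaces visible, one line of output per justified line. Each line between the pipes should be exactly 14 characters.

Line 1: ['stop', 'support'] (min_width=12, slack=2)
Line 2: ['vector', 'leaf'] (min_width=11, slack=3)
Line 3: ['language', 'train'] (min_width=14, slack=0)
Line 4: ['any', 'diamond'] (min_width=11, slack=3)
Line 5: ['window'] (min_width=6, slack=8)
Line 6: ['mountain'] (min_width=8, slack=6)
Line 7: ['machine', 'sweet'] (min_width=13, slack=1)
Line 8: ['an', 'have', 'bright'] (min_width=14, slack=0)
Line 9: ['word', 'pencil'] (min_width=11, slack=3)
Line 10: ['machine', 'ant'] (min_width=11, slack=3)
Line 11: ['end'] (min_width=3, slack=11)

Answer: |stop   support|
|vector    leaf|
|language train|
|any    diamond|
|window        |
|mountain      |
|machine  sweet|
|an have bright|
|word    pencil|
|machine    ant|
|end           |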